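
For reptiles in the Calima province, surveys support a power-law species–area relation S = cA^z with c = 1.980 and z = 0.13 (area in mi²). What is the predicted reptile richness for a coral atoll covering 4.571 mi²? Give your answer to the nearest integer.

S = 1.98 × 4.571^0.13 = 1.98 × 1.218 ≈ 2.412

2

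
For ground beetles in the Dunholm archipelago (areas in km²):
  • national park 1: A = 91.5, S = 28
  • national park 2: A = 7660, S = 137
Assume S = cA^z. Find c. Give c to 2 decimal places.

5.54

z = ln(S₂/S₁) / ln(A₂/A₁) = ln(137/28) / ln(7660/91.5) = 1.5878 / 4.4274 = 0.3586
c = S₁ / A₁^z = 28 / 91.5^0.3586 = 28 / 5.051 = 5.543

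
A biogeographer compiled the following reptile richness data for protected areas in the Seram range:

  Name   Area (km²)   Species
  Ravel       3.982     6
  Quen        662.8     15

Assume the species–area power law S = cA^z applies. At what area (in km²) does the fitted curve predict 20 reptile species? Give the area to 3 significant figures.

z = ln(15/6) / ln(662.8/3.982) = 0.9163 / 5.1147 = 0.1791
c = 6 / 3.982^0.1791 = 6 / 1.281 = 4.684
A = (20/4.684)^(1/0.1791) ⇒ ln A = ln(4.27)/0.1791 = 8.1023
A = e^8.1023 ≈ 3302 km²

3300 km²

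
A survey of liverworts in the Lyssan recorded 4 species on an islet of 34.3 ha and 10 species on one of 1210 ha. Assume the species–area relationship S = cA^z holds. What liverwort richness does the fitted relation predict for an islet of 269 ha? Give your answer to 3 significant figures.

6.79

z = ln(10/4) / ln(1210/34.3) = 0.9163 / 3.5632 = 0.2572
c = 4 / 34.3^0.2572 = 4 / 2.482 = 1.612
S₃ = 1.612 × 269^0.2572 = 1.612 × 4.215 ≈ 6.793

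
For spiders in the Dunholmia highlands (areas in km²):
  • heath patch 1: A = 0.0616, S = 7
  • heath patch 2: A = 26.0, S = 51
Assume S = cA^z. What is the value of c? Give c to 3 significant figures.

17.5

z = ln(S₂/S₁) / ln(A₂/A₁) = ln(51/7) / ln(26/0.0616) = 1.9859 / 6.0452 = 0.3285
c = S₁ / A₁^z = 7 / 0.0616^0.3285 = 7 / 0.4003 = 17.49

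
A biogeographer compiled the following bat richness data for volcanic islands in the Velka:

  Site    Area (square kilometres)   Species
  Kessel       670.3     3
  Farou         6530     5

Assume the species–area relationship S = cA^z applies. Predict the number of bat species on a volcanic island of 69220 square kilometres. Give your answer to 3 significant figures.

8.49

z = ln(5/3) / ln(6530/670.3) = 0.5108 / 2.2764 = 0.2244
c = 3 / 670.3^0.2244 = 3 / 4.307 = 0.6965
S₃ = 0.6965 × 69220^0.2244 = 0.6965 × 12.19 ≈ 8.493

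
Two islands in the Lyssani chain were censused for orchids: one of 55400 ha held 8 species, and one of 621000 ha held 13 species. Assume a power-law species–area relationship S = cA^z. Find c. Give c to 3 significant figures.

z = ln(S₂/S₁) / ln(A₂/A₁) = ln(13/8) / ln(621000/55400) = 0.4855 / 2.4168 = 0.2009
c = S₁ / A₁^z = 8 / 55400^0.2009 = 8 / 8.973 = 0.8916

0.892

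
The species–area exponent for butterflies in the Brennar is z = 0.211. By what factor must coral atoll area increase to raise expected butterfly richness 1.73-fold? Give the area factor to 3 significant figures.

(A₂/A₁)^0.211 = 1.73, so A₂/A₁ = 1.73^(1/0.211) = 1.73^4.739
ln(A₂/A₁) = ln 1.73 / 0.211 = 0.5481 / 0.211 = 2.5977
A₂/A₁ = e^2.5977 ≈ 13.43

13.4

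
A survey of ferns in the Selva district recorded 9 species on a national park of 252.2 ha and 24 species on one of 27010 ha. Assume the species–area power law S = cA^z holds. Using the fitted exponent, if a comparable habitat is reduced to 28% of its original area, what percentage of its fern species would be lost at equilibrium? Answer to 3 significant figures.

23.4%

z = ln(24/9) / ln(27010/252.2) = 0.9808 / 4.6737 = 0.2099
S_new/S_old = (A_new/A_old)^z = 0.28^0.2099 = exp(0.2099 × -1.2730) = 0.7656
Fraction lost = 1 − 0.7656 = 0.2344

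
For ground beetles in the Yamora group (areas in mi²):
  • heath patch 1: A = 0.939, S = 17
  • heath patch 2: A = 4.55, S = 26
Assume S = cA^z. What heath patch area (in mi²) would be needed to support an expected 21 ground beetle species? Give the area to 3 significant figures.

z = ln(26/17) / ln(4.55/0.939) = 0.4249 / 1.5781 = 0.2692
c = 17 / 0.939^0.2692 = 17 / 0.9832 = 17.29
A = (21/17.29)^(1/0.2692) ⇒ ln A = ln(1.215)/0.2692 = 0.7219
A = e^0.7219 ≈ 2.058 mi²

2.06 mi²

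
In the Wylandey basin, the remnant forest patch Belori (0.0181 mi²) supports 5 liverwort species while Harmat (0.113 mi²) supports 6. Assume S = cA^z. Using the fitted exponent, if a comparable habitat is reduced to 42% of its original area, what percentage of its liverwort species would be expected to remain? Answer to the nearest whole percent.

92%

z = ln(6/5) / ln(0.113/0.0181) = 0.1823 / 1.8315 = 0.0995
S_new/S_old = (A_new/A_old)^z = 0.42^0.0995 = exp(0.0995 × -0.8675) = 0.9173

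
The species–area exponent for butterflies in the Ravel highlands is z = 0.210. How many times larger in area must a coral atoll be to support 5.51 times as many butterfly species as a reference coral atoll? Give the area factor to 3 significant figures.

(A₂/A₁)^0.21 = 5.51, so A₂/A₁ = 5.51^(1/0.21) = 5.51^4.762
ln(A₂/A₁) = ln 5.51 / 0.21 = 1.7066 / 0.21 = 8.1265
A₂/A₁ = e^8.1265 ≈ 3383

3380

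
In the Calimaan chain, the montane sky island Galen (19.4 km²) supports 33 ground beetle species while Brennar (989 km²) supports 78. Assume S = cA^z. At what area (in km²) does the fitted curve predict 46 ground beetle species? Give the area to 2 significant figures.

89 km²

z = ln(78/33) / ln(989/19.4) = 0.8602 / 3.9314 = 0.2188
c = 33 / 19.4^0.2188 = 33 / 1.913 = 17.25
A = (46/17.25)^(1/0.2188) ⇒ ln A = ln(2.667)/0.2188 = 4.4832
A = e^4.4832 ≈ 88.52 km²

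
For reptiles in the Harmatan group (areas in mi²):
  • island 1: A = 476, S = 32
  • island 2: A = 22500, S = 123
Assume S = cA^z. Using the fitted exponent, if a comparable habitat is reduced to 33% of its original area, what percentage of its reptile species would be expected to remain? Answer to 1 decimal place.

67.9%

z = ln(123/32) / ln(22500/476) = 1.3464 / 3.8559 = 0.3492
S_new/S_old = (A_new/A_old)^z = 0.33^0.3492 = exp(0.3492 × -1.1087) = 0.679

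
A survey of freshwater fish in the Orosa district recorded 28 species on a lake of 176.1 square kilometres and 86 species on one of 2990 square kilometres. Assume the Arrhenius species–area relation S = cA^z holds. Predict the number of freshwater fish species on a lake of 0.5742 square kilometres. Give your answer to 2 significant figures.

z = ln(86/28) / ln(2990/176.1) = 1.1221 / 2.8320 = 0.3962
c = 28 / 176.1^0.3962 = 28 / 7.76 = 3.608
S₃ = 3.608 × 0.5742^0.3962 = 3.608 × 0.8027 ≈ 2.896

2.9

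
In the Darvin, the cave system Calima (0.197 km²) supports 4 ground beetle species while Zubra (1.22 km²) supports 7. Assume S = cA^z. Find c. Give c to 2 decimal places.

z = ln(S₂/S₁) / ln(A₂/A₁) = ln(7/4) / ln(1.22/0.197) = 0.5596 / 1.8234 = 0.3069
c = S₁ / A₁^z = 4 / 0.197^0.3069 = 4 / 0.6074 = 6.586

6.59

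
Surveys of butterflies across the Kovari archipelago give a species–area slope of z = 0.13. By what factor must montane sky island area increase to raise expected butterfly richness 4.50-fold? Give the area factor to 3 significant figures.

(A₂/A₁)^0.13 = 4.5, so A₂/A₁ = 4.5^(1/0.13) = 4.5^7.692
ln(A₂/A₁) = ln 4.5 / 0.13 = 1.5041 / 0.13 = 11.5698
A₂/A₁ = e^11.5698 ≈ 105855

106000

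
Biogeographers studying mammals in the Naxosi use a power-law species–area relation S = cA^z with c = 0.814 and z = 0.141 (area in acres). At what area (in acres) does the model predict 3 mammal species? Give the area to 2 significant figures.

10000 acres

3 = 0.814 × A^0.141  ⇒  A^0.141 = 3/0.814 = 3.686
ln A = ln(3.686) / 0.141 = 1.3044 / 0.141 = 9.2511
A = e^9.2511 ≈ 10416 acres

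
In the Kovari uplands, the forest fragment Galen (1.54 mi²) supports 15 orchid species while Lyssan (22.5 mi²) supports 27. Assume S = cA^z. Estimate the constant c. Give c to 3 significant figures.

13.6

z = ln(S₂/S₁) / ln(A₂/A₁) = ln(27/15) / ln(22.5/1.54) = 0.5878 / 2.6817 = 0.2192
c = S₁ / A₁^z = 15 / 1.54^0.2192 = 15 / 1.099 = 13.65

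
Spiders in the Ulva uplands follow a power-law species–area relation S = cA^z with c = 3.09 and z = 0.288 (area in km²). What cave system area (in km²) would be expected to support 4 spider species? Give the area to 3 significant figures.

4 = 3.09 × A^0.288  ⇒  A^0.288 = 4/3.09 = 1.294
ln A = ln(1.294) / 0.288 = 0.2581 / 0.288 = 0.8963
A = e^0.8963 ≈ 2.45 km²

2.45 km²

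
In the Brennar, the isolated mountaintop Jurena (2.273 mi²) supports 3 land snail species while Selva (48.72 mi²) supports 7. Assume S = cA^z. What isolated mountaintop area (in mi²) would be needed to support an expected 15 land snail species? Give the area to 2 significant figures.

770 mi²

z = ln(7/3) / ln(48.72/2.273) = 0.8473 / 3.0650 = 0.2764
c = 3 / 2.273^0.2764 = 3 / 1.255 = 2.391
A = (15/2.391)^(1/0.2764) ⇒ ln A = ln(6.274)/0.2764 = 6.6430
A = e^6.6430 ≈ 767.4 mi²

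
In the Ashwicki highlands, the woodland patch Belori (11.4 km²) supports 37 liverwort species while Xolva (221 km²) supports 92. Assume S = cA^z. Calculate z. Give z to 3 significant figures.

0.307

Taking logs: ln S = ln c + z ln A, so z = (ln S₂ − ln S₁)/(ln A₂ − ln A₁).
z = ln(92/37) / ln(221/11.4) = ln(2.486) / ln(19.39) = 0.9109 / 2.9645 = 0.3073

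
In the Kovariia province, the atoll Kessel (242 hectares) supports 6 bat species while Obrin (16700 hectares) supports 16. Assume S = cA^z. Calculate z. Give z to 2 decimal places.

0.23

Taking logs: ln S = ln c + z ln A, so z = (ln S₂ − ln S₁)/(ln A₂ − ln A₁).
z = ln(16/6) / ln(16700/242) = ln(2.667) / ln(69.01) = 0.9808 / 4.2342 = 0.2316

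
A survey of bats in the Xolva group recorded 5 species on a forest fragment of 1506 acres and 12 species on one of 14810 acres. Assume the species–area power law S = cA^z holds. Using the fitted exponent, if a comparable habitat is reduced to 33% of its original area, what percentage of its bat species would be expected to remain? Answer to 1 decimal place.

65.4%

z = ln(12/5) / ln(14810/1506) = 0.8755 / 2.2858 = 0.3830
S_new/S_old = (A_new/A_old)^z = 0.33^0.3830 = exp(0.3830 × -1.1087) = 0.654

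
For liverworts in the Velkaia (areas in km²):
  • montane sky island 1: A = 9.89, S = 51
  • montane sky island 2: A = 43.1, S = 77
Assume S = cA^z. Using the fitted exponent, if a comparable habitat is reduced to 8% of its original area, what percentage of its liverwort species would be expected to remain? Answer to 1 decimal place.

49.3%

z = ln(77/51) / ln(43.1/9.89) = 0.4120 / 1.4720 = 0.2799
S_new/S_old = (A_new/A_old)^z = 0.08^0.2799 = exp(0.2799 × -2.5257) = 0.4932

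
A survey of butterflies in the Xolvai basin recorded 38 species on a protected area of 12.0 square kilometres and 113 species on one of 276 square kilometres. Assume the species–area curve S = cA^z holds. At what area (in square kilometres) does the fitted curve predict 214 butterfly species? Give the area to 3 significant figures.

z = ln(113/38) / ln(276/12) = 1.0898 / 3.1355 = 0.3476
c = 38 / 12^0.3476 = 38 / 2.372 = 16.02
A = (214/16.02)^(1/0.3476) ⇒ ln A = ln(13.36)/0.3476 = 7.4577
A = e^7.4577 ≈ 1733 square kilometres

1730 square kilometres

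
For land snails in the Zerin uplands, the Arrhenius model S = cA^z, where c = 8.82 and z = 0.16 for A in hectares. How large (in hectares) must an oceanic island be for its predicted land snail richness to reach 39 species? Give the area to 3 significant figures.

10800 hectares

39 = 8.82 × A^0.16  ⇒  A^0.16 = 39/8.82 = 4.422
ln A = ln(4.422) / 0.16 = 1.4865 / 0.16 = 9.2909
A = e^9.2909 ≈ 10839 hectares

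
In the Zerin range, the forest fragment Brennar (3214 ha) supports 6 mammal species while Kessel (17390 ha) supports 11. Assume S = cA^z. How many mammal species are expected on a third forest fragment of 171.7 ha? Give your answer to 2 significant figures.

z = ln(11/6) / ln(17390/3214) = 0.6061 / 1.6884 = 0.3590
c = 6 / 3214^0.3590 = 6 / 18.16 = 0.3304
S₃ = 0.3304 × 171.7^0.3590 = 0.3304 × 6.343 ≈ 2.096

2.1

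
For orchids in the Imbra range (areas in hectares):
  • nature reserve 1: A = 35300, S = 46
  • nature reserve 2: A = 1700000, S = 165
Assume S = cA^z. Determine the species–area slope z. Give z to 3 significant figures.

Taking logs: ln S = ln c + z ln A, so z = (ln S₂ − ln S₁)/(ln A₂ − ln A₁).
z = ln(165/46) / ln(1700000/35300) = ln(3.587) / ln(48.16) = 1.2773 / 3.8745 = 0.3297

0.330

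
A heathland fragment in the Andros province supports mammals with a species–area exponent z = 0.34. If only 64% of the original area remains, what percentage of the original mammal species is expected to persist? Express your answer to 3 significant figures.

S_new/S_old = (A_new/A_old)^z = 0.64^0.34
= exp(0.34 × ln 0.64) = exp(0.34 × -0.4463) = exp(-0.1517) ≈ 0.8592

85.9%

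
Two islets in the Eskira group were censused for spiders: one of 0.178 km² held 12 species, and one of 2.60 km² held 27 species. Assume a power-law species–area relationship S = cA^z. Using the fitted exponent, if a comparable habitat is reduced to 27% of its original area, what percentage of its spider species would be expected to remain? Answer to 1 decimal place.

67.3%

z = ln(27/12) / ln(2.6/0.178) = 0.8109 / 2.6815 = 0.3024
S_new/S_old = (A_new/A_old)^z = 0.27^0.3024 = exp(0.3024 × -1.3093) = 0.673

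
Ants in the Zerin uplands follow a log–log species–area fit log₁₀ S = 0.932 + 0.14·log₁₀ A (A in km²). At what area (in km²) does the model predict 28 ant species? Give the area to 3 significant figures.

28 = 8.551 × A^0.14  ⇒  A^0.14 = 28/8.551 = 3.275
ln A = ln(3.275) / 0.14 = 1.1862 / 0.14 = 8.4728
A = e^8.4728 ≈ 4783 km²

4780 km²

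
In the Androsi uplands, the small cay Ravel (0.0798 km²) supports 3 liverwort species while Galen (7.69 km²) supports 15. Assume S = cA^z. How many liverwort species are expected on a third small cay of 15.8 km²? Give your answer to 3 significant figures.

z = ln(15/3) / ln(7.69/0.0798) = 1.6094 / 4.5682 = 0.3523
c = 3 / 0.0798^0.3523 = 3 / 0.4104 = 7.311
S₃ = 7.311 × 15.8^0.3523 = 7.311 × 2.644 ≈ 19.33

19.3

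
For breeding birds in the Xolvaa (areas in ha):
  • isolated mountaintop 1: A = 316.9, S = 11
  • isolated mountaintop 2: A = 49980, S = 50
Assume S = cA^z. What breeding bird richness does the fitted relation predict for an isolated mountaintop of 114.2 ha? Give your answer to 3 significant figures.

z = ln(50/11) / ln(49980/316.9) = 1.5141 / 5.0608 = 0.2992
c = 11 / 316.9^0.2992 = 11 / 5.601 = 1.964
S₃ = 1.964 × 114.2^0.2992 = 1.964 × 4.127 ≈ 8.105

8.11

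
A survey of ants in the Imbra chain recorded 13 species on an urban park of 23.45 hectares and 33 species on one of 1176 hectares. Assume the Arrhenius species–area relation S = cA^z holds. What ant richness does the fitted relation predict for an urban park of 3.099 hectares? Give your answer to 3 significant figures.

z = ln(33/13) / ln(1176/23.45) = 0.9316 / 3.9150 = 0.2379
c = 13 / 23.45^0.2379 = 13 / 2.118 = 6.137
S₃ = 6.137 × 3.099^0.2379 = 6.137 × 1.309 ≈ 8.032

8.03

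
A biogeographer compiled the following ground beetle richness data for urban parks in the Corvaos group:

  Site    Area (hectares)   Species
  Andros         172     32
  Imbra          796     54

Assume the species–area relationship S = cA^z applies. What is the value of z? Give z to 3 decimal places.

0.342

Taking logs: ln S = ln c + z ln A, so z = (ln S₂ − ln S₁)/(ln A₂ − ln A₁).
z = ln(54/32) / ln(796/172) = ln(1.688) / ln(4.628) = 0.5232 / 1.5321 = 0.3415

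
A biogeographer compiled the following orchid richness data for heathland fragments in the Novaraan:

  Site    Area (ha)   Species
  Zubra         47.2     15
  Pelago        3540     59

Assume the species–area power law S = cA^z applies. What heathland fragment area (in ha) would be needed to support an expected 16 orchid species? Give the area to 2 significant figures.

z = ln(59/15) / ln(3540/47.2) = 1.3695 / 4.3175 = 0.3172
c = 15 / 47.2^0.3172 = 15 / 3.396 = 4.417
A = (16/4.417)^(1/0.3172) ⇒ ln A = ln(3.622)/0.3172 = 4.0579
A = e^4.0579 ≈ 57.85 ha

58 ha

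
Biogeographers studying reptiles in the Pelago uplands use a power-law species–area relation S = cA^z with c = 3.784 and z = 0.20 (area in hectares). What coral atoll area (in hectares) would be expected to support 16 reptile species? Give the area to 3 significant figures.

16 = 3.784 × A^0.2  ⇒  A^0.2 = 16/3.784 = 4.228
ln A = ln(4.228) / 0.2 = 1.4418 / 0.2 = 7.2090
A = e^7.2090 ≈ 1352 hectares

1350 hectares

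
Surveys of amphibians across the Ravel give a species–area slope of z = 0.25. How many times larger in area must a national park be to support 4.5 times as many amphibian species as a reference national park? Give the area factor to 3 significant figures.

(A₂/A₁)^0.25 = 4.5, so A₂/A₁ = 4.5^(1/0.25) = 4.5^4
ln(A₂/A₁) = ln 4.5 / 0.25 = 1.5041 / 0.25 = 6.0163
A₂/A₁ = e^6.0163 ≈ 410.1

410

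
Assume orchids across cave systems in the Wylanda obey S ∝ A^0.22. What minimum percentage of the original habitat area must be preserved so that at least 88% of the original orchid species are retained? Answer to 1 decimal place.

55.9%

Need (A_new/A_old)^0.22 = 0.88, so A_new/A_old = 0.88^(1/0.22) = 0.88^4.545
ln(A_new/A_old) = ln 0.88 / 0.22 = -0.1278 / 0.22 = -0.5811
A_new/A_old = e^-0.5811 ≈ 0.5593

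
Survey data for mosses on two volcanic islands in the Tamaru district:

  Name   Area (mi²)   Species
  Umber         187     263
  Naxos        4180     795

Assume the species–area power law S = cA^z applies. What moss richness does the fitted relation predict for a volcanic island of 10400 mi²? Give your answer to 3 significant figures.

1100

z = ln(795/263) / ln(4180/187) = 1.1062 / 3.1070 = 0.3560
c = 263 / 187^0.3560 = 263 / 6.44 = 40.84
S₃ = 40.84 × 10400^0.3560 = 40.84 × 26.93 ≈ 1100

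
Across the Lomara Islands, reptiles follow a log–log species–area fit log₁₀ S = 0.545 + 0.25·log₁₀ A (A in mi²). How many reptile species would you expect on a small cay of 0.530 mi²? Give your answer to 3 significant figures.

2.99

S = 3.508 × 0.53^0.25 = 3.508 × 0.8532 ≈ 2.993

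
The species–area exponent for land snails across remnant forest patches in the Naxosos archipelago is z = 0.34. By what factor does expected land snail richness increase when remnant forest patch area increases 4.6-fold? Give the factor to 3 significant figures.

1.68

S₂/S₁ = (A₂/A₁)^z = 4.6^0.34
ln(S₂/S₁) = 0.34 × ln 4.6 = 0.34 × 1.5261 = 0.5189
S₂/S₁ = e^0.5189 ≈ 1.68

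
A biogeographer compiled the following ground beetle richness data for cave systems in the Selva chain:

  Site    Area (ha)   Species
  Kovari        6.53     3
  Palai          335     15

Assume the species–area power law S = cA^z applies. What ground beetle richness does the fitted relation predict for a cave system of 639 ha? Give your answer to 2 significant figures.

z = ln(15/3) / ln(335/6.53) = 1.6094 / 3.9377 = 0.4087
c = 3 / 6.53^0.4087 = 3 / 2.153 = 1.393
S₃ = 1.393 × 639^0.4087 = 1.393 × 14.02 ≈ 19.53

20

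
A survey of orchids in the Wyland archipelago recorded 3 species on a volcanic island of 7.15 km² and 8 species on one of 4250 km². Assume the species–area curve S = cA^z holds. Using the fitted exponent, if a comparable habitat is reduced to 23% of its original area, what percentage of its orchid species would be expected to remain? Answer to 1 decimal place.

z = ln(8/3) / ln(4250/7.15) = 0.9808 / 6.3876 = 0.1536
S_new/S_old = (A_new/A_old)^z = 0.23^0.1536 = exp(0.1536 × -1.4697) = 0.798

79.8%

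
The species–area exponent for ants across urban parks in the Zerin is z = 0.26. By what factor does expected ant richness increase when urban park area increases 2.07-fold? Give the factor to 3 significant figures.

S₂/S₁ = (A₂/A₁)^z = 2.07^0.26
ln(S₂/S₁) = 0.26 × ln 2.07 = 0.26 × 0.7275 = 0.1892
S₂/S₁ = e^0.1892 ≈ 1.208

1.21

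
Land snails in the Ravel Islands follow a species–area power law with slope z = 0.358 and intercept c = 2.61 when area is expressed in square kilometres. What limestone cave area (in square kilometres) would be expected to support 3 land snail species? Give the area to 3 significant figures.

3 = 2.61 × A^0.358  ⇒  A^0.358 = 3/2.61 = 1.149
ln A = ln(1.149) / 0.358 = 0.1393 / 0.358 = 0.3890
A = e^0.3890 ≈ 1.476 square kilometres

1.48 square kilometres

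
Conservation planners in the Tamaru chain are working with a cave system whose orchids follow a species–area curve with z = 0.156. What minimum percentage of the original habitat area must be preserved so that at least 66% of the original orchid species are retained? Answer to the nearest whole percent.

Need (A_new/A_old)^0.156 = 0.66, so A_new/A_old = 0.66^(1/0.156) = 0.66^6.41
ln(A_new/A_old) = ln 0.66 / 0.156 = -0.4155 / 0.156 = -2.6636
A_new/A_old = e^-2.6636 ≈ 0.0697

7%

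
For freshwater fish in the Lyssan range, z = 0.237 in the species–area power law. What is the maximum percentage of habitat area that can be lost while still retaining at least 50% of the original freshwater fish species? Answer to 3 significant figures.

Need (A_new/A_old)^0.237 = 0.5, so A_new/A_old = 0.5^(1/0.237) = 0.5^4.219
ln(A_new/A_old) = ln 0.5 / 0.237 = -0.6931 / 0.237 = -2.9247
A_new/A_old = e^-2.9247 ≈ 0.05368
Fraction that can be lost = 1 − 0.05368 = 0.9463

94.6%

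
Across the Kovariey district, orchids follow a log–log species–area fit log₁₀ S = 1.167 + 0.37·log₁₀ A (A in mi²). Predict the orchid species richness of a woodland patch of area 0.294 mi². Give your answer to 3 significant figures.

S = 14.69 × 0.294^0.37
ln S = ln 14.69 + 0.37 × ln 0.294 = 2.6871 + 0.37 × -1.2242 = 2.2342
S = e^2.2342 ≈ 9.339

9.34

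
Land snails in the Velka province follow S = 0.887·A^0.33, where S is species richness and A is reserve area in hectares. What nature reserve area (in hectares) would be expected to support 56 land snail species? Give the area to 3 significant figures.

56 = 0.887 × A^0.33  ⇒  A^0.33 = 56/0.887 = 63.13
ln A = ln(63.13) / 0.33 = 4.1453 / 0.33 = 12.5614
A = e^12.5614 ≈ 285330 hectares

285000 hectares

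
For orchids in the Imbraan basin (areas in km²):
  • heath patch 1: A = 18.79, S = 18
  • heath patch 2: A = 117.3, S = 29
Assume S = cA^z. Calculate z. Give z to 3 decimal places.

0.260

Taking logs: ln S = ln c + z ln A, so z = (ln S₂ − ln S₁)/(ln A₂ − ln A₁).
z = ln(29/18) / ln(117.3/18.79) = ln(1.611) / ln(6.243) = 0.4769 / 1.8314 = 0.2604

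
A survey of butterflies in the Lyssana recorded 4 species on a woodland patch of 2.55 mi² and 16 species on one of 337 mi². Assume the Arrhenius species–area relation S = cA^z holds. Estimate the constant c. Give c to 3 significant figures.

z = ln(S₂/S₁) / ln(A₂/A₁) = ln(16/4) / ln(337/2.55) = 1.3863 / 4.8840 = 0.2838
c = S₁ / A₁^z = 4 / 2.55^0.2838 = 4 / 1.304 = 3.067

3.07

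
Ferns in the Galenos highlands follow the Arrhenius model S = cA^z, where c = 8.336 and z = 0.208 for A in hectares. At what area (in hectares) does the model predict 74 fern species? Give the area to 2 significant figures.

36000 hectares

74 = 8.336 × A^0.208  ⇒  A^0.208 = 74/8.336 = 8.877
ln A = ln(8.877) / 0.208 = 2.1835 / 0.208 = 10.4975
A = e^10.4975 ≈ 36225 hectares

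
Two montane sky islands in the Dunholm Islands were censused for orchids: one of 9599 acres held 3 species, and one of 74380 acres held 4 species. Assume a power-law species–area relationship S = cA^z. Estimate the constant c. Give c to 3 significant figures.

z = ln(S₂/S₁) / ln(A₂/A₁) = ln(4/3) / ln(74380/9599) = 0.2877 / 2.0475 = 0.1405
c = S₁ / A₁^z = 3 / 9599^0.1405 = 3 / 3.627 = 0.8272

0.827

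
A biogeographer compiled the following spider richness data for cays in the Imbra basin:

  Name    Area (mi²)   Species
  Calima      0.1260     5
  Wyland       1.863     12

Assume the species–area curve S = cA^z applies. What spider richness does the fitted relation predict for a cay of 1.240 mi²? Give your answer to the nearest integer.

z = ln(12/5) / ln(1.863/0.126) = 0.8755 / 2.6937 = 0.3250
c = 5 / 0.126^0.3250 = 5 / 0.51 = 9.803
S₃ = 9.803 × 1.24^0.3250 = 9.803 × 1.072 ≈ 10.51

11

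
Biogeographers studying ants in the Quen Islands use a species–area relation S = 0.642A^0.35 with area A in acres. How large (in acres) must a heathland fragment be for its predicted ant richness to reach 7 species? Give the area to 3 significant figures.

7 = 0.642 × A^0.35  ⇒  A^0.35 = 7/0.642 = 10.9
ln A = ln(10.9) / 0.35 = 2.3891 / 0.35 = 6.8259
A = e^6.8259 ≈ 921.4 acres

921 acres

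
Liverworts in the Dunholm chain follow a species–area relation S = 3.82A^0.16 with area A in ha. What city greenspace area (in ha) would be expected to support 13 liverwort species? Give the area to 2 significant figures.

2100 ha

13 = 3.82 × A^0.16  ⇒  A^0.16 = 13/3.82 = 3.403
ln A = ln(3.403) / 0.16 = 1.2247 / 0.16 = 7.6544
A = e^7.6544 ≈ 2110 ha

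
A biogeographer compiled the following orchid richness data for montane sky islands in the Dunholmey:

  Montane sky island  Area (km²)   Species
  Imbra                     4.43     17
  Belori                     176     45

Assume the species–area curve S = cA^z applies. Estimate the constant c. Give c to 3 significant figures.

z = ln(S₂/S₁) / ln(A₂/A₁) = ln(45/17) / ln(176/4.43) = 0.9734 / 3.6821 = 0.2644
c = S₁ / A₁^z = 17 / 4.43^0.2644 = 17 / 1.482 = 11.47

11.5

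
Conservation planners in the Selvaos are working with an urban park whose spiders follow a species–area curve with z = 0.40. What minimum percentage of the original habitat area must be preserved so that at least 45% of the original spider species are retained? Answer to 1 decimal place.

Need (A_new/A_old)^0.4 = 0.45, so A_new/A_old = 0.45^(1/0.4) = 0.45^2.5
ln(A_new/A_old) = ln 0.45 / 0.4 = -0.7985 / 0.4 = -1.9963
A_new/A_old = e^-1.9963 ≈ 0.1358

13.6%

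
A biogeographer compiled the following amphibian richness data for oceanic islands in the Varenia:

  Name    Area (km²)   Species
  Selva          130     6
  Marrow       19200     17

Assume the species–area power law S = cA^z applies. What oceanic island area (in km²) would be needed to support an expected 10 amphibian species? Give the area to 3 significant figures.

z = ln(17/6) / ln(19200/130) = 1.0415 / 4.9951 = 0.2085
c = 6 / 130^0.2085 = 6 / 2.759 = 2.175
A = (10/2.175)^(1/0.2085) ⇒ ln A = ln(4.598)/0.2085 = 7.3176
A = e^7.3176 ≈ 1507 km²

1510 km²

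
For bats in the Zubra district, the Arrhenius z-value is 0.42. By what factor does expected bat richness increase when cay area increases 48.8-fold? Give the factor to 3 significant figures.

5.12

S₂/S₁ = (A₂/A₁)^z = 48.8^0.42
ln(S₂/S₁) = 0.42 × ln 48.8 = 0.42 × 3.8877 = 1.6328
S₂/S₁ = e^1.6328 ≈ 5.118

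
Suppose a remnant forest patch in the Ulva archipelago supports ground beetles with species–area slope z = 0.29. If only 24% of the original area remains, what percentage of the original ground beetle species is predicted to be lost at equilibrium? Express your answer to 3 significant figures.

S_new/S_old = (A_new/A_old)^z = 0.24^0.29
= exp(0.29 × ln 0.24) = exp(0.29 × -1.4271) = exp(-0.4139) ≈ 0.6611
Fraction lost = 1 − 0.6611 = 0.3389

33.9%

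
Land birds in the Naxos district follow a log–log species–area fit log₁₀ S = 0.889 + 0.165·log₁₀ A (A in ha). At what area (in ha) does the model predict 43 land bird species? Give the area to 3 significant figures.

32500 ha

43 = 7.745 × A^0.165  ⇒  A^0.165 = 43/7.745 = 5.552
ln A = ln(5.552) / 0.165 = 1.7142 / 0.165 = 10.3891
A = e^10.3891 ≈ 32503 ha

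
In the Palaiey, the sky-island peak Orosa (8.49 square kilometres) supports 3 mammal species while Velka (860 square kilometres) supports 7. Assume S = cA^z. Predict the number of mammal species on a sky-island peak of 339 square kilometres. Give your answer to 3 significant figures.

5.90

z = ln(7/3) / ln(860/8.49) = 0.8473 / 4.6180 = 0.1835
c = 3 / 8.49^0.1835 = 3 / 1.481 = 2.026
S₃ = 2.026 × 339^0.1835 = 2.026 × 2.912 ≈ 5.901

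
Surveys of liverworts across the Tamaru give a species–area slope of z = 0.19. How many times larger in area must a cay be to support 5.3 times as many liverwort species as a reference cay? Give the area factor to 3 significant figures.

(A₂/A₁)^0.19 = 5.3, so A₂/A₁ = 5.3^(1/0.19) = 5.3^5.263
ln(A₂/A₁) = ln 5.3 / 0.19 = 1.6677 / 0.19 = 8.7774
A₂/A₁ = e^8.7774 ≈ 6486

6490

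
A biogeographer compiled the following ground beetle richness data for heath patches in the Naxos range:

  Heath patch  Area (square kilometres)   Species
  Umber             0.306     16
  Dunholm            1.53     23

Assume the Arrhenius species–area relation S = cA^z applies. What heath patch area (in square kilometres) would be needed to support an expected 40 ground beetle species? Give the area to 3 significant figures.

17.8 square kilometres

z = ln(23/16) / ln(1.53/0.306) = 0.3629 / 1.6094 = 0.2255
c = 16 / 0.306^0.2255 = 16 / 0.7657 = 20.9
A = (40/20.9)^(1/0.2255) ⇒ ln A = ln(1.914)/0.2255 = 2.8795
A = e^2.8795 ≈ 17.8 square kilometres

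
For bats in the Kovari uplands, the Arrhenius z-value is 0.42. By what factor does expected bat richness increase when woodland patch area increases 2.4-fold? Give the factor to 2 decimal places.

S₂/S₁ = (A₂/A₁)^z = 2.4^0.42
ln(S₂/S₁) = 0.42 × ln 2.4 = 0.42 × 0.8755 = 0.3677
S₂/S₁ = e^0.3677 ≈ 1.444

1.44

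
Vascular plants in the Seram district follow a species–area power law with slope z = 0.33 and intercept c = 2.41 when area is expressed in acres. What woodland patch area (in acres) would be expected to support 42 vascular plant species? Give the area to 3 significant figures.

5770 acres

42 = 2.41 × A^0.33  ⇒  A^0.33 = 42/2.41 = 17.43
ln A = ln(17.43) / 0.33 = 2.8580 / 0.33 = 8.6607
A = e^8.6607 ≈ 5772 acres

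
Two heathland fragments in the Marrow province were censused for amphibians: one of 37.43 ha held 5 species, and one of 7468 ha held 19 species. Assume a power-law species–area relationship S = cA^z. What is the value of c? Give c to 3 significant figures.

2.01

z = ln(S₂/S₁) / ln(A₂/A₁) = ln(19/5) / ln(7468/37.43) = 1.3350 / 5.2959 = 0.2521
c = S₁ / A₁^z = 5 / 37.43^0.2521 = 5 / 2.492 = 2.006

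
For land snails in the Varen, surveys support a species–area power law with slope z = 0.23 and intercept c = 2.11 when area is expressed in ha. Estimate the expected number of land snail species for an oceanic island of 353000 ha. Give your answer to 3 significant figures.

39.8

S = 2.11 × 353000^0.23
ln S = ln 2.11 + 0.23 × ln 353000 = 0.7467 + 0.23 × 12.7742 = 3.6848
S = e^3.6848 ≈ 39.84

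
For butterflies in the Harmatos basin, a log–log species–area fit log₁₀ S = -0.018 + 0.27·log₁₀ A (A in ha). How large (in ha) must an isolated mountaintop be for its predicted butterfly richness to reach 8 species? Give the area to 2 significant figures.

2600 ha

8 = 0.9594 × A^0.27  ⇒  A^0.27 = 8/0.9594 = 8.339
ln A = ln(8.339) / 0.27 = 2.1209 / 0.27 = 7.8551
A = e^7.8551 ≈ 2579 ha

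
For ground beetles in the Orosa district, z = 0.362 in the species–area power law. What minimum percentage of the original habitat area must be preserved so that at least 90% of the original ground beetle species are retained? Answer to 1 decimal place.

Need (A_new/A_old)^0.362 = 0.9, so A_new/A_old = 0.9^(1/0.362) = 0.9^2.762
ln(A_new/A_old) = ln 0.9 / 0.362 = -0.1054 / 0.362 = -0.2911
A_new/A_old = e^-0.2911 ≈ 0.7475

74.7%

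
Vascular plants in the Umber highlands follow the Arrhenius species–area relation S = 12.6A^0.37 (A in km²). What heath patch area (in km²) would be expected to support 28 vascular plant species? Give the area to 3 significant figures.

8.65 km²

28 = 12.6 × A^0.37  ⇒  A^0.37 = 28/12.6 = 2.222
ln A = ln(2.222) / 0.37 = 0.7985 / 0.37 = 2.1581
A = e^2.1581 ≈ 8.655 km²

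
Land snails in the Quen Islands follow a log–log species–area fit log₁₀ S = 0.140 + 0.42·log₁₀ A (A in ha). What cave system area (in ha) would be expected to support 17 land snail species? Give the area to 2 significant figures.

17 = 1.38 × A^0.42  ⇒  A^0.42 = 17/1.38 = 12.32
ln A = ln(12.32) / 0.42 = 2.5109 / 0.42 = 5.9782
A = e^5.9782 ≈ 394.7 ha

390 ha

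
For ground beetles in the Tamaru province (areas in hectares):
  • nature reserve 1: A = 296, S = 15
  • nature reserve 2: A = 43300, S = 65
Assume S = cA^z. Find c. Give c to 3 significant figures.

z = ln(S₂/S₁) / ln(A₂/A₁) = ln(65/15) / ln(43300/296) = 1.4663 / 4.9855 = 0.2941
c = S₁ / A₁^z = 15 / 296^0.2941 = 15 / 5.332 = 2.813

2.81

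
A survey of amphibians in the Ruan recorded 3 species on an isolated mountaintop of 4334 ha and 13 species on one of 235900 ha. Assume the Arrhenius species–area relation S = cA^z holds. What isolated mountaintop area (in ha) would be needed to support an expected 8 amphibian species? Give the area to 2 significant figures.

z = ln(13/3) / ln(235900/4334) = 1.4663 / 3.9969 = 0.3669
c = 3 / 4334^0.3669 = 3 / 21.59 = 0.139
A = (8/0.139)^(1/0.3669) ⇒ ln A = ln(57.57)/0.3669 = 11.0478
A = e^11.0478 ≈ 62804 ha

63000 ha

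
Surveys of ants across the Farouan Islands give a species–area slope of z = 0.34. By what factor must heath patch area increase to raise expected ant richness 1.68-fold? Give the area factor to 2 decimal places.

4.60

(A₂/A₁)^0.34 = 1.68, so A₂/A₁ = 1.68^(1/0.34) = 1.68^2.941
ln(A₂/A₁) = ln 1.68 / 0.34 = 0.5188 / 0.34 = 1.5259
A₂/A₁ = e^1.5259 ≈ 4.599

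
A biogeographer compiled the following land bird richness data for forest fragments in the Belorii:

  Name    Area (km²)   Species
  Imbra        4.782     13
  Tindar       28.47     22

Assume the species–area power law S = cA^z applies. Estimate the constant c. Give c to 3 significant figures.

8.19

z = ln(S₂/S₁) / ln(A₂/A₁) = ln(22/13) / ln(28.47/4.782) = 0.5261 / 1.7840 = 0.2949
c = S₁ / A₁^z = 13 / 4.782^0.2949 = 13 / 1.586 = 8.195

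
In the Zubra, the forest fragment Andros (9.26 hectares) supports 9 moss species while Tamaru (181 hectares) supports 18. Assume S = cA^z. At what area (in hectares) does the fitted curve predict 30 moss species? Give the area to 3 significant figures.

z = ln(18/9) / ln(181/9.26) = 0.6931 / 2.9728 = 0.2332
c = 9 / 9.26^0.2332 = 9 / 1.68 = 5.356
A = (30/5.356)^(1/0.2332) ⇒ ln A = ln(5.601)/0.2332 = 7.3893
A = e^7.3893 ≈ 1619 hectares

1620 hectares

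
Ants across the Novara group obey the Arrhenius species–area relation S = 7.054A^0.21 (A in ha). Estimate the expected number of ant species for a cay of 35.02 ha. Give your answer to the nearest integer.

15 species

S = 7.054 × 35.02^0.21
ln S = ln 7.054 + 0.21 × ln 35.02 = 1.9536 + 0.21 × 3.5559 = 2.7003
S = e^2.7003 ≈ 14.88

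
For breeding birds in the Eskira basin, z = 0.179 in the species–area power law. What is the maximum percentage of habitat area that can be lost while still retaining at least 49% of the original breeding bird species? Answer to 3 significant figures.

98.1%

Need (A_new/A_old)^0.179 = 0.49, so A_new/A_old = 0.49^(1/0.179) = 0.49^5.587
ln(A_new/A_old) = ln 0.49 / 0.179 = -0.7133 / 0.179 = -3.9852
A_new/A_old = e^-3.9852 ≈ 0.01859
Fraction that can be lost = 1 − 0.01859 = 0.9814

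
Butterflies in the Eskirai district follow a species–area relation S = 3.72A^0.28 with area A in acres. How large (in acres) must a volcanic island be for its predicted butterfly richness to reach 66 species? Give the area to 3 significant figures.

28900 acres

66 = 3.72 × A^0.28  ⇒  A^0.28 = 66/3.72 = 17.74
ln A = ln(17.74) / 0.28 = 2.8759 / 0.28 = 10.2712
A = e^10.2712 ≈ 28888 acres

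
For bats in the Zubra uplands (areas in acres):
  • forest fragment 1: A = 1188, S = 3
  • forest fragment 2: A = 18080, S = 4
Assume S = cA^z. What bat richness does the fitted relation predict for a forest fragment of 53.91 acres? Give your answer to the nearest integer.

2

z = ln(4/3) / ln(18080/1188) = 0.2877 / 2.7225 = 0.1057
c = 3 / 1188^0.1057 = 3 / 2.113 = 1.42
S₃ = 1.42 × 53.91^0.1057 = 1.42 × 1.524 ≈ 2.164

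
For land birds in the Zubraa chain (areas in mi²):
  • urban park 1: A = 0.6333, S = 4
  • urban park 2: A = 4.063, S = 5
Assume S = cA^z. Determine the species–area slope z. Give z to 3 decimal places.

0.120

Taking logs: ln S = ln c + z ln A, so z = (ln S₂ − ln S₁)/(ln A₂ − ln A₁).
z = ln(5/4) / ln(4.063/0.6333) = ln(1.25) / ln(6.416) = 0.2231 / 1.8587 = 0.1201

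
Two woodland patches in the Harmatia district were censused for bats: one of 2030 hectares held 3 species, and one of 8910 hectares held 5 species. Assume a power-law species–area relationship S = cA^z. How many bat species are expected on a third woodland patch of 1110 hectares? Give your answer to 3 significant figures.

2.44

z = ln(5/3) / ln(8910/2030) = 0.5108 / 1.4791 = 0.3454
c = 3 / 2030^0.3454 = 3 / 13.88 = 0.2162
S₃ = 0.2162 × 1110^0.3454 = 0.2162 × 11.26 ≈ 2.435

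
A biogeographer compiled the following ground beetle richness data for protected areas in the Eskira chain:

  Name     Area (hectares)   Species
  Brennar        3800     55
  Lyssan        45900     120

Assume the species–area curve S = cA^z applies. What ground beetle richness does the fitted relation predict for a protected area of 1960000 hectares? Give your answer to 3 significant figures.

389

z = ln(120/55) / ln(45900/3800) = 0.7802 / 2.4915 = 0.3131
c = 55 / 3800^0.3131 = 55 / 13.21 = 4.163
S₃ = 4.163 × 1960000^0.3131 = 4.163 × 93.39 ≈ 388.8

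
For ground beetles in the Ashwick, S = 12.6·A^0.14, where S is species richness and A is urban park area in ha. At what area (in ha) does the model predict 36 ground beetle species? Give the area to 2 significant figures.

36 = 12.6 × A^0.14  ⇒  A^0.14 = 36/12.6 = 2.857
ln A = ln(2.857) / 0.14 = 1.0498 / 0.14 = 7.4987
A = e^7.4987 ≈ 1806 ha

1800 ha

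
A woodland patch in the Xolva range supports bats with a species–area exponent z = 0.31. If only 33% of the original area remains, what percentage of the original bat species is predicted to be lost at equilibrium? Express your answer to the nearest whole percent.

S_new/S_old = (A_new/A_old)^z = 0.33^0.31
= exp(0.31 × ln 0.33) = exp(0.31 × -1.1087) = exp(-0.3437) ≈ 0.7092
Fraction lost = 1 − 0.7092 = 0.2908

29%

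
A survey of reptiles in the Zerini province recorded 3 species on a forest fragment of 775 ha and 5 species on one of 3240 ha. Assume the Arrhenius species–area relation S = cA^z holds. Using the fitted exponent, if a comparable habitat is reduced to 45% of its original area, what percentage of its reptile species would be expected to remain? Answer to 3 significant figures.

75.2%

z = ln(5/3) / ln(3240/775) = 0.5108 / 1.4305 = 0.3571
S_new/S_old = (A_new/A_old)^z = 0.45^0.3571 = exp(0.3571 × -0.7985) = 0.7519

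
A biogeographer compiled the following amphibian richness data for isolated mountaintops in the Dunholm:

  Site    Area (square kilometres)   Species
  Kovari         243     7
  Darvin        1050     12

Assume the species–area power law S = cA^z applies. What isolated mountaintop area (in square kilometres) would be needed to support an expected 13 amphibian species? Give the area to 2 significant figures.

z = ln(12/7) / ln(1050/243) = 0.5390 / 1.4635 = 0.3683
c = 7 / 243^0.3683 = 7 / 7.562 = 0.9257
A = (13/0.9257)^(1/0.3683) ⇒ ln A = ln(14.04)/0.3683 = 7.1739
A = e^7.1739 ≈ 1305 square kilometres

1300 square kilometres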